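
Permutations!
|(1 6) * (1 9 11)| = |(1 6 9 11)| = 4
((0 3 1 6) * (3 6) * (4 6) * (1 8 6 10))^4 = (0 3 4 8 10 6 1) = [3, 0, 2, 4, 8, 5, 1, 7, 10, 9, 6]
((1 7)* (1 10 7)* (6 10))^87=(10)=[0, 1, 2, 3, 4, 5, 6, 7, 8, 9, 10]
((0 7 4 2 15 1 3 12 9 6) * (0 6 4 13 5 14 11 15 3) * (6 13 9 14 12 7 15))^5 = [1, 15, 2, 3, 4, 13, 11, 7, 8, 9, 10, 14, 5, 6, 12, 0] = (0 1 15)(5 13 6 11 14 12)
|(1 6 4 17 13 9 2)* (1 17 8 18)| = |(1 6 4 8 18)(2 17 13 9)| = 20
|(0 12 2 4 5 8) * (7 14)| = |(0 12 2 4 5 8)(7 14)| = 6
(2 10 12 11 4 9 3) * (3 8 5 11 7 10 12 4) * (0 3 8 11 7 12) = [3, 1, 0, 2, 9, 7, 6, 10, 5, 11, 4, 8, 12] = (12)(0 3 2)(4 9 11 8 5 7 10)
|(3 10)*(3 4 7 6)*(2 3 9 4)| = 12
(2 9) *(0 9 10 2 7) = (0 9 7)(2 10) = [9, 1, 10, 3, 4, 5, 6, 0, 8, 7, 2]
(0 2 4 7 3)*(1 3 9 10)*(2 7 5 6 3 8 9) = (0 7 2 4 5 6 3)(1 8 9 10) = [7, 8, 4, 0, 5, 6, 3, 2, 9, 10, 1]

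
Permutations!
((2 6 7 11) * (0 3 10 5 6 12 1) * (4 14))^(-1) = (0 1 12 2 11 7 6 5 10 3)(4 14) = [1, 12, 11, 0, 14, 10, 5, 6, 8, 9, 3, 7, 2, 13, 4]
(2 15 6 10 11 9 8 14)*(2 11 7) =(2 15 6 10 7)(8 14 11 9) =[0, 1, 15, 3, 4, 5, 10, 2, 14, 8, 7, 9, 12, 13, 11, 6]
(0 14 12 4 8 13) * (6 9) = (0 14 12 4 8 13)(6 9) = [14, 1, 2, 3, 8, 5, 9, 7, 13, 6, 10, 11, 4, 0, 12]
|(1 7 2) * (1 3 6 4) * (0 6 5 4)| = |(0 6)(1 7 2 3 5 4)| = 6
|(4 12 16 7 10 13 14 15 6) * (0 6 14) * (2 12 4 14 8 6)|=28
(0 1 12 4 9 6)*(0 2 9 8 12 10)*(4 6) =(0 1 10)(2 9 4 8 12 6) =[1, 10, 9, 3, 8, 5, 2, 7, 12, 4, 0, 11, 6]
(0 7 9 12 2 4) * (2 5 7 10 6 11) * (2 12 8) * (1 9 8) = (0 10 6 11 12 5 7 8 2 4)(1 9) = [10, 9, 4, 3, 0, 7, 11, 8, 2, 1, 6, 12, 5]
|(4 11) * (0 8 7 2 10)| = |(0 8 7 2 10)(4 11)| = 10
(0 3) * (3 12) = (0 12 3) = [12, 1, 2, 0, 4, 5, 6, 7, 8, 9, 10, 11, 3]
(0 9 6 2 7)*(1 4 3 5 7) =(0 9 6 2 1 4 3 5 7) =[9, 4, 1, 5, 3, 7, 2, 0, 8, 6]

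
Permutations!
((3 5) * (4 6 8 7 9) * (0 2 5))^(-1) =(0 3 5 2)(4 9 7 8 6) =[3, 1, 0, 5, 9, 2, 4, 8, 6, 7]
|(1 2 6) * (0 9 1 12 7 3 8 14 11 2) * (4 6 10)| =30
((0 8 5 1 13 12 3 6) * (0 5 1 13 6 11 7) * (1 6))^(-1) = (0 7 11 3 12 13 5 6 8) = [7, 1, 2, 12, 4, 6, 8, 11, 0, 9, 10, 3, 13, 5]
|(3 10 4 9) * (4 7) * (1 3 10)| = |(1 3)(4 9 10 7)| = 4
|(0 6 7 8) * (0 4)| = 5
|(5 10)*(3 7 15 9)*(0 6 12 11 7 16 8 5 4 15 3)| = |(0 6 12 11 7 3 16 8 5 10 4 15 9)| = 13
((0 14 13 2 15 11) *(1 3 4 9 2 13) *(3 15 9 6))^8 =(0 15 14 11 1)(3 6 4) =[15, 0, 2, 6, 3, 5, 4, 7, 8, 9, 10, 1, 12, 13, 11, 14]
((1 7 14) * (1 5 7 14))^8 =[0, 1, 2, 3, 4, 5, 6, 7, 8, 9, 10, 11, 12, 13, 14] =(14)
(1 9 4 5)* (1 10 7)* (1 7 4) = (1 9)(4 5 10) = [0, 9, 2, 3, 5, 10, 6, 7, 8, 1, 4]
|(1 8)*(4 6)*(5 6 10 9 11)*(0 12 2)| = 6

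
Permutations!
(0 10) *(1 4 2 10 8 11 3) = (0 8 11 3 1 4 2 10) = [8, 4, 10, 1, 2, 5, 6, 7, 11, 9, 0, 3]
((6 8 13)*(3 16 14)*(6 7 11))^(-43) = [0, 1, 2, 14, 4, 5, 13, 6, 7, 9, 10, 8, 12, 11, 16, 15, 3] = (3 14 16)(6 13 11 8 7)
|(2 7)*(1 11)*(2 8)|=|(1 11)(2 7 8)|=6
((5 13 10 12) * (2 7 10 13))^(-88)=[0, 1, 10, 3, 4, 7, 6, 12, 8, 9, 5, 11, 2, 13]=(13)(2 10 5 7 12)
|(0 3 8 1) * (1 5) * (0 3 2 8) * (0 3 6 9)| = |(0 2 8 5 1 6 9)| = 7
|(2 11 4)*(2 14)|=4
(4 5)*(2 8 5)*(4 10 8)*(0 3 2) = [3, 1, 4, 2, 0, 10, 6, 7, 5, 9, 8] = (0 3 2 4)(5 10 8)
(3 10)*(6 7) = [0, 1, 2, 10, 4, 5, 7, 6, 8, 9, 3] = (3 10)(6 7)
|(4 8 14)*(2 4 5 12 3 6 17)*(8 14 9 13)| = 24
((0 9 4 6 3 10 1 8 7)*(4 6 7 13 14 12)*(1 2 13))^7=(0 14 3 7 13 6 4 2 9 12 10)(1 8)=[14, 8, 9, 7, 2, 5, 4, 13, 1, 12, 0, 11, 10, 6, 3]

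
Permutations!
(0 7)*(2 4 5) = [7, 1, 4, 3, 5, 2, 6, 0] = (0 7)(2 4 5)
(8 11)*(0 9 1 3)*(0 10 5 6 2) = (0 9 1 3 10 5 6 2)(8 11) = [9, 3, 0, 10, 4, 6, 2, 7, 11, 1, 5, 8]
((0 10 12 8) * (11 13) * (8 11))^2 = (0 12 13)(8 10 11) = [12, 1, 2, 3, 4, 5, 6, 7, 10, 9, 11, 8, 13, 0]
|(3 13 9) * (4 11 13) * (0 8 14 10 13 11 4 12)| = 8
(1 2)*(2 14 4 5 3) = (1 14 4 5 3 2) = [0, 14, 1, 2, 5, 3, 6, 7, 8, 9, 10, 11, 12, 13, 4]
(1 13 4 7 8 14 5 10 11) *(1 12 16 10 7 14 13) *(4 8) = (4 14 5 7)(8 13)(10 11 12 16) = [0, 1, 2, 3, 14, 7, 6, 4, 13, 9, 11, 12, 16, 8, 5, 15, 10]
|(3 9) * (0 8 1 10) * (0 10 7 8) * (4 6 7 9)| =7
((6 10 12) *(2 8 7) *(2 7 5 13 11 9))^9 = (2 13)(5 9)(8 11) = [0, 1, 13, 3, 4, 9, 6, 7, 11, 5, 10, 8, 12, 2]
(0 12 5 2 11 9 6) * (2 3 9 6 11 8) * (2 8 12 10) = (0 10 2 12 5 3 9 11 6) = [10, 1, 12, 9, 4, 3, 0, 7, 8, 11, 2, 6, 5]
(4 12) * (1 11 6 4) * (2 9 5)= (1 11 6 4 12)(2 9 5)= [0, 11, 9, 3, 12, 2, 4, 7, 8, 5, 10, 6, 1]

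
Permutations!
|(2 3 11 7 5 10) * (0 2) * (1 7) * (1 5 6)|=6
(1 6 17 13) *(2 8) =(1 6 17 13)(2 8) =[0, 6, 8, 3, 4, 5, 17, 7, 2, 9, 10, 11, 12, 1, 14, 15, 16, 13]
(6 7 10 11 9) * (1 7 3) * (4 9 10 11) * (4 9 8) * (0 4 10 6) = [4, 7, 2, 1, 8, 5, 3, 11, 10, 0, 9, 6] = (0 4 8 10 9)(1 7 11 6 3)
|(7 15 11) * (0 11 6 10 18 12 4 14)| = |(0 11 7 15 6 10 18 12 4 14)| = 10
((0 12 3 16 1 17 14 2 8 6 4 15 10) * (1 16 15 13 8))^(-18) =[3, 14, 17, 10, 8, 5, 13, 7, 4, 9, 12, 11, 15, 6, 1, 0, 16, 2] =(0 3 10 12 15)(1 14)(2 17)(4 8)(6 13)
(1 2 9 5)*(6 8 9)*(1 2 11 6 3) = (1 11 6 8 9 5 2 3) = [0, 11, 3, 1, 4, 2, 8, 7, 9, 5, 10, 6]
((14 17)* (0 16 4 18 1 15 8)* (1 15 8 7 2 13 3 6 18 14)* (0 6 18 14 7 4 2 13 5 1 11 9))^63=(0 17 8 2 9 14 1 16 11 6 5)(3 4)(7 18)(13 15)=[17, 16, 9, 4, 3, 0, 5, 18, 2, 14, 10, 6, 12, 15, 1, 13, 11, 8, 7]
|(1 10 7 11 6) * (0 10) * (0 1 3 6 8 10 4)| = |(0 4)(3 6)(7 11 8 10)| = 4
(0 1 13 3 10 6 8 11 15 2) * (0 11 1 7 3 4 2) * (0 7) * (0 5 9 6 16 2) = [5, 13, 11, 10, 0, 9, 8, 3, 1, 6, 16, 15, 12, 4, 14, 7, 2] = (0 5 9 6 8 1 13 4)(2 11 15 7 3 10 16)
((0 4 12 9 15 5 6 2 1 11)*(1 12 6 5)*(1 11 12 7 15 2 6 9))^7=[0, 12, 2, 3, 4, 5, 6, 7, 8, 9, 10, 11, 1, 13, 14, 15]=(15)(1 12)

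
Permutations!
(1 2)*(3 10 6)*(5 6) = [0, 2, 1, 10, 4, 6, 3, 7, 8, 9, 5] = (1 2)(3 10 5 6)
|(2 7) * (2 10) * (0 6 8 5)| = |(0 6 8 5)(2 7 10)| = 12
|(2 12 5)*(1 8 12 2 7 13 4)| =|(1 8 12 5 7 13 4)| =7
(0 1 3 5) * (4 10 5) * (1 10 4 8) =[10, 3, 2, 8, 4, 0, 6, 7, 1, 9, 5] =(0 10 5)(1 3 8)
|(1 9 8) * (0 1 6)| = 5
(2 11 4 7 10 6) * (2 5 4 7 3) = (2 11 7 10 6 5 4 3) = [0, 1, 11, 2, 3, 4, 5, 10, 8, 9, 6, 7]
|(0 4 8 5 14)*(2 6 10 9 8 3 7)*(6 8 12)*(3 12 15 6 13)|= 20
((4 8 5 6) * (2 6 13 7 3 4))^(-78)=(13)=[0, 1, 2, 3, 4, 5, 6, 7, 8, 9, 10, 11, 12, 13]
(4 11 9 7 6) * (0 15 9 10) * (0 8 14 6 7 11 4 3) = [15, 1, 2, 0, 4, 5, 3, 7, 14, 11, 8, 10, 12, 13, 6, 9] = (0 15 9 11 10 8 14 6 3)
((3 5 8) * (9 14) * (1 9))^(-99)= (14)= [0, 1, 2, 3, 4, 5, 6, 7, 8, 9, 10, 11, 12, 13, 14]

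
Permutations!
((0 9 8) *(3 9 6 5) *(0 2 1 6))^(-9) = (1 8 3 6 2 9 5) = [0, 8, 9, 6, 4, 1, 2, 7, 3, 5]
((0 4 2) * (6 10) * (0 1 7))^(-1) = [7, 2, 4, 3, 0, 5, 10, 1, 8, 9, 6] = (0 7 1 2 4)(6 10)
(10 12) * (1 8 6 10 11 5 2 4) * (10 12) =(1 8 6 12 11 5 2 4) =[0, 8, 4, 3, 1, 2, 12, 7, 6, 9, 10, 5, 11]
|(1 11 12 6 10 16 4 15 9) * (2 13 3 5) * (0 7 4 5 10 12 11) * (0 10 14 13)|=30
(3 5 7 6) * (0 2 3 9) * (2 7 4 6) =[7, 1, 3, 5, 6, 4, 9, 2, 8, 0] =(0 7 2 3 5 4 6 9)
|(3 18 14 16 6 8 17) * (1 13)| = |(1 13)(3 18 14 16 6 8 17)| = 14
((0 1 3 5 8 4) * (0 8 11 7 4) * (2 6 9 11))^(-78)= (0 8 4 7 11 9 6 2 5 3 1)= [8, 0, 5, 1, 7, 3, 2, 11, 4, 6, 10, 9]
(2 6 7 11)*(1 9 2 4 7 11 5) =(1 9 2 6 11 4 7 5) =[0, 9, 6, 3, 7, 1, 11, 5, 8, 2, 10, 4]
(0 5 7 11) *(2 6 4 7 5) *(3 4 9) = (0 2 6 9 3 4 7 11) = [2, 1, 6, 4, 7, 5, 9, 11, 8, 3, 10, 0]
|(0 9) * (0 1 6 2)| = |(0 9 1 6 2)| = 5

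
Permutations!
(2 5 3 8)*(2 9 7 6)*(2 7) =(2 5 3 8 9)(6 7) =[0, 1, 5, 8, 4, 3, 7, 6, 9, 2]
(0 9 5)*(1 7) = (0 9 5)(1 7) = [9, 7, 2, 3, 4, 0, 6, 1, 8, 5]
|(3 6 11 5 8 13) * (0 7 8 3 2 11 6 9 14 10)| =|(0 7 8 13 2 11 5 3 9 14 10)| =11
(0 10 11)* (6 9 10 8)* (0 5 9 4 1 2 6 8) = (1 2 6 4)(5 9 10 11) = [0, 2, 6, 3, 1, 9, 4, 7, 8, 10, 11, 5]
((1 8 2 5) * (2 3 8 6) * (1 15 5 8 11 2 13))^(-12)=[0, 1, 2, 3, 4, 5, 6, 7, 8, 9, 10, 11, 12, 13, 14, 15]=(15)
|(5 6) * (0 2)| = 2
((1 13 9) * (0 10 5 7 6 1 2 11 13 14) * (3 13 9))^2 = [5, 0, 9, 3, 4, 6, 14, 1, 8, 11, 7, 2, 12, 13, 10] = (0 5 6 14 10 7 1)(2 9 11)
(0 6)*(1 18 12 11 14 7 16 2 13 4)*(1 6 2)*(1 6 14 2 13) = (0 13 4 14 7 16 6)(1 18 12 11 2) = [13, 18, 1, 3, 14, 5, 0, 16, 8, 9, 10, 2, 11, 4, 7, 15, 6, 17, 12]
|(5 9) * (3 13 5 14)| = |(3 13 5 9 14)| = 5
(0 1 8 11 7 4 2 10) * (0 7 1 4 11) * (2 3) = [4, 8, 10, 2, 3, 5, 6, 11, 0, 9, 7, 1] = (0 4 3 2 10 7 11 1 8)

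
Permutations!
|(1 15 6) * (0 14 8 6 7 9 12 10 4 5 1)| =8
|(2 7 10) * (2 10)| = 2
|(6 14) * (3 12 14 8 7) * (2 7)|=7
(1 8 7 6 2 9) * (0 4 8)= (0 4 8 7 6 2 9 1)= [4, 0, 9, 3, 8, 5, 2, 6, 7, 1]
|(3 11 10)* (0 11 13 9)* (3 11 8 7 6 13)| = |(0 8 7 6 13 9)(10 11)| = 6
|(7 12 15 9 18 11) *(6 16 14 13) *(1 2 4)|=12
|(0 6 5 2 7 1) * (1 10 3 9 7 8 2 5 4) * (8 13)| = 12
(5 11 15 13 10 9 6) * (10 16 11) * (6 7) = (5 10 9 7 6)(11 15 13 16) = [0, 1, 2, 3, 4, 10, 5, 6, 8, 7, 9, 15, 12, 16, 14, 13, 11]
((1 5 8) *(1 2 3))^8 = (1 2 5 3 8) = [0, 2, 5, 8, 4, 3, 6, 7, 1]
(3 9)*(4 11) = (3 9)(4 11) = [0, 1, 2, 9, 11, 5, 6, 7, 8, 3, 10, 4]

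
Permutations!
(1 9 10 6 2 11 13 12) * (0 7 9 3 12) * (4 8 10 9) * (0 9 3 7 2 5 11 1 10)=(0 2 1 7 4 8)(3 12 10 6 5 11 13 9)=[2, 7, 1, 12, 8, 11, 5, 4, 0, 3, 6, 13, 10, 9]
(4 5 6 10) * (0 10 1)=(0 10 4 5 6 1)=[10, 0, 2, 3, 5, 6, 1, 7, 8, 9, 4]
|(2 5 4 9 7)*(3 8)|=10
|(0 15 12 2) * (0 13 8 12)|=4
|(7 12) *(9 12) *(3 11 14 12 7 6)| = 10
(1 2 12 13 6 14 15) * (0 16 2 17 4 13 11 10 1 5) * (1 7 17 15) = [16, 15, 12, 3, 13, 0, 14, 17, 8, 9, 7, 10, 11, 6, 1, 5, 2, 4] = (0 16 2 12 11 10 7 17 4 13 6 14 1 15 5)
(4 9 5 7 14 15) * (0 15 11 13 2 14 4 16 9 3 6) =[15, 1, 14, 6, 3, 7, 0, 4, 8, 5, 10, 13, 12, 2, 11, 16, 9] =(0 15 16 9 5 7 4 3 6)(2 14 11 13)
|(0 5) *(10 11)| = |(0 5)(10 11)| = 2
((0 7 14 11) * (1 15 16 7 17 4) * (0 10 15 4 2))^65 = [2, 4, 17, 3, 1, 5, 6, 16, 8, 9, 11, 14, 12, 13, 7, 10, 15, 0] = (0 2 17)(1 4)(7 16 15 10 11 14)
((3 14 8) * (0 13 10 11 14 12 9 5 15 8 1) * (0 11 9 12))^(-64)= [0, 14, 2, 3, 4, 5, 6, 7, 8, 9, 10, 1, 12, 13, 11, 15]= (15)(1 14 11)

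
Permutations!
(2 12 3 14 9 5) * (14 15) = [0, 1, 12, 15, 4, 2, 6, 7, 8, 5, 10, 11, 3, 13, 9, 14] = (2 12 3 15 14 9 5)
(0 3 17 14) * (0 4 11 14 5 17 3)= (4 11 14)(5 17)= [0, 1, 2, 3, 11, 17, 6, 7, 8, 9, 10, 14, 12, 13, 4, 15, 16, 5]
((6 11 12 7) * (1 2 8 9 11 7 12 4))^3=(12)(1 9)(2 11)(4 8)(6 7)=[0, 9, 11, 3, 8, 5, 7, 6, 4, 1, 10, 2, 12]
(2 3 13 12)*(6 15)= (2 3 13 12)(6 15)= [0, 1, 3, 13, 4, 5, 15, 7, 8, 9, 10, 11, 2, 12, 14, 6]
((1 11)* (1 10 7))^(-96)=[0, 1, 2, 3, 4, 5, 6, 7, 8, 9, 10, 11]=(11)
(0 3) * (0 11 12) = (0 3 11 12) = [3, 1, 2, 11, 4, 5, 6, 7, 8, 9, 10, 12, 0]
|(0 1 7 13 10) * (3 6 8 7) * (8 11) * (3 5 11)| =|(0 1 5 11 8 7 13 10)(3 6)| =8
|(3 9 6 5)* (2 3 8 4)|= 7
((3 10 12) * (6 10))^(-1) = (3 12 10 6) = [0, 1, 2, 12, 4, 5, 3, 7, 8, 9, 6, 11, 10]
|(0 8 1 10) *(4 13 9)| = 12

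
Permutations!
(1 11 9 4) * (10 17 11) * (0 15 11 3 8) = (0 15 11 9 4 1 10 17 3 8) = [15, 10, 2, 8, 1, 5, 6, 7, 0, 4, 17, 9, 12, 13, 14, 11, 16, 3]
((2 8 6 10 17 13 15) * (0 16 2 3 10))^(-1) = [6, 1, 16, 15, 4, 5, 8, 7, 2, 9, 3, 11, 12, 17, 14, 13, 0, 10] = (0 6 8 2 16)(3 15 13 17 10)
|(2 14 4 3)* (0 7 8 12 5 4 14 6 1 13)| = 11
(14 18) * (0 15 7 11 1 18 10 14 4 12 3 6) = (0 15 7 11 1 18 4 12 3 6)(10 14) = [15, 18, 2, 6, 12, 5, 0, 11, 8, 9, 14, 1, 3, 13, 10, 7, 16, 17, 4]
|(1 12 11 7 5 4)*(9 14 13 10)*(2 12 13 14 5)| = |(14)(1 13 10 9 5 4)(2 12 11 7)| = 12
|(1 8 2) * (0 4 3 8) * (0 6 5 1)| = 15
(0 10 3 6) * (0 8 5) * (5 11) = (0 10 3 6 8 11 5) = [10, 1, 2, 6, 4, 0, 8, 7, 11, 9, 3, 5]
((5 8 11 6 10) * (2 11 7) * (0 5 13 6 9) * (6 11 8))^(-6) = [5, 1, 2, 3, 4, 6, 10, 7, 8, 0, 13, 9, 12, 11] = (0 5 6 10 13 11 9)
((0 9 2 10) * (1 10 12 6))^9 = (0 2 6 10 9 12 1) = [2, 0, 6, 3, 4, 5, 10, 7, 8, 12, 9, 11, 1]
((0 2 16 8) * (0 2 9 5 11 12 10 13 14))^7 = (0 14 13 10 12 11 5 9)(2 16 8) = [14, 1, 16, 3, 4, 9, 6, 7, 2, 0, 12, 5, 11, 10, 13, 15, 8]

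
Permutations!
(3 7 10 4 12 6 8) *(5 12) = [0, 1, 2, 7, 5, 12, 8, 10, 3, 9, 4, 11, 6] = (3 7 10 4 5 12 6 8)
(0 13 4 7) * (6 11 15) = (0 13 4 7)(6 11 15) = [13, 1, 2, 3, 7, 5, 11, 0, 8, 9, 10, 15, 12, 4, 14, 6]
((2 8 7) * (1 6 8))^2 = (1 8 2 6 7) = [0, 8, 6, 3, 4, 5, 7, 1, 2]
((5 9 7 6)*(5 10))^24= (5 10 6 7 9)= [0, 1, 2, 3, 4, 10, 7, 9, 8, 5, 6]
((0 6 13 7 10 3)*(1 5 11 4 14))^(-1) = (0 3 10 7 13 6)(1 14 4 11 5) = [3, 14, 2, 10, 11, 1, 0, 13, 8, 9, 7, 5, 12, 6, 4]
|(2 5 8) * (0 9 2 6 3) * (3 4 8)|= 15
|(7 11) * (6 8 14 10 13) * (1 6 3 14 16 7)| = 12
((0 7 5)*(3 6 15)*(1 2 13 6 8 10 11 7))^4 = (0 6 10)(1 15 11)(2 3 7)(5 13 8) = [6, 15, 3, 7, 4, 13, 10, 2, 5, 9, 0, 1, 12, 8, 14, 11]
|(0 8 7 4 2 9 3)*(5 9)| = 8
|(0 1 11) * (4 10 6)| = |(0 1 11)(4 10 6)| = 3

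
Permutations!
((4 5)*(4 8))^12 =(8) =[0, 1, 2, 3, 4, 5, 6, 7, 8]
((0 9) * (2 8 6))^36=(9)=[0, 1, 2, 3, 4, 5, 6, 7, 8, 9]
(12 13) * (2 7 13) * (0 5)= (0 5)(2 7 13 12)= [5, 1, 7, 3, 4, 0, 6, 13, 8, 9, 10, 11, 2, 12]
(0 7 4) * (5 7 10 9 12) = (0 10 9 12 5 7 4) = [10, 1, 2, 3, 0, 7, 6, 4, 8, 12, 9, 11, 5]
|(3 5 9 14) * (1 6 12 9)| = |(1 6 12 9 14 3 5)| = 7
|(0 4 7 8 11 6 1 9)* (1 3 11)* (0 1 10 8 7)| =6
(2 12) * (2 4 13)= (2 12 4 13)= [0, 1, 12, 3, 13, 5, 6, 7, 8, 9, 10, 11, 4, 2]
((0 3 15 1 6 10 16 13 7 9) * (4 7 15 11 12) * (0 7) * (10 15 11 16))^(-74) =(0 13 4 16 12 3 11)(1 6 15) =[13, 6, 2, 11, 16, 5, 15, 7, 8, 9, 10, 0, 3, 4, 14, 1, 12]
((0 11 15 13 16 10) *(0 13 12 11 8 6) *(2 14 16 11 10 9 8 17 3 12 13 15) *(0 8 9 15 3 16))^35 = (0 15 2 17 13 14 16 11)(3 10 12)(6 8) = [15, 1, 17, 10, 4, 5, 8, 7, 6, 9, 12, 0, 3, 14, 16, 2, 11, 13]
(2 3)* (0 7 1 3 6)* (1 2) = (0 7 2 6)(1 3) = [7, 3, 6, 1, 4, 5, 0, 2]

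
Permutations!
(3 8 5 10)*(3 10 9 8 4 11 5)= (3 4 11 5 9 8)= [0, 1, 2, 4, 11, 9, 6, 7, 3, 8, 10, 5]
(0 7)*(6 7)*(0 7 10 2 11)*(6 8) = (0 8 6 10 2 11) = [8, 1, 11, 3, 4, 5, 10, 7, 6, 9, 2, 0]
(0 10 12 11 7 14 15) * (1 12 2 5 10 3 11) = [3, 12, 5, 11, 4, 10, 6, 14, 8, 9, 2, 7, 1, 13, 15, 0] = (0 3 11 7 14 15)(1 12)(2 5 10)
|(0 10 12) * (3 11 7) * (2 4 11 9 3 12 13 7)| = |(0 10 13 7 12)(2 4 11)(3 9)| = 30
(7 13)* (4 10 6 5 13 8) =(4 10 6 5 13 7 8) =[0, 1, 2, 3, 10, 13, 5, 8, 4, 9, 6, 11, 12, 7]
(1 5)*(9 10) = (1 5)(9 10) = [0, 5, 2, 3, 4, 1, 6, 7, 8, 10, 9]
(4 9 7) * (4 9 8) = (4 8)(7 9) = [0, 1, 2, 3, 8, 5, 6, 9, 4, 7]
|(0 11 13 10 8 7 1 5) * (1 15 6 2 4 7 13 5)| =15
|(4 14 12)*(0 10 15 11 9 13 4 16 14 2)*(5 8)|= |(0 10 15 11 9 13 4 2)(5 8)(12 16 14)|= 24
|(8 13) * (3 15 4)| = |(3 15 4)(8 13)| = 6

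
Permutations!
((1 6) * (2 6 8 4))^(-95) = (8) = [0, 1, 2, 3, 4, 5, 6, 7, 8]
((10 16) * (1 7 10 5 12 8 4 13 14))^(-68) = (1 10 5 8 13)(4 14 7 16 12) = [0, 10, 2, 3, 14, 8, 6, 16, 13, 9, 5, 11, 4, 1, 7, 15, 12]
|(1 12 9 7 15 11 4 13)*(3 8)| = 8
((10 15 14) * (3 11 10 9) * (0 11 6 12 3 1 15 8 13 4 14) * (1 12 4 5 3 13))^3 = (0 8)(1 11)(3 14 13 6 9 5 4 12)(10 15) = [8, 11, 2, 14, 12, 4, 9, 7, 0, 5, 15, 1, 3, 6, 13, 10]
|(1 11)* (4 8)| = |(1 11)(4 8)| = 2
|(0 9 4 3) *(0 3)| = 3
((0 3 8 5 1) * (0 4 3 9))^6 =(9)(1 4 3 8 5) =[0, 4, 2, 8, 3, 1, 6, 7, 5, 9]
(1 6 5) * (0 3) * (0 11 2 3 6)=(0 6 5 1)(2 3 11)=[6, 0, 3, 11, 4, 1, 5, 7, 8, 9, 10, 2]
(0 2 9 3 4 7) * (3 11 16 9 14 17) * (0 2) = (2 14 17 3 4 7)(9 11 16) = [0, 1, 14, 4, 7, 5, 6, 2, 8, 11, 10, 16, 12, 13, 17, 15, 9, 3]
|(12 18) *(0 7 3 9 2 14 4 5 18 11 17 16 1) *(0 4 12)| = 14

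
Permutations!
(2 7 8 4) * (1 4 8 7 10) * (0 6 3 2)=(0 6 3 2 10 1 4)=[6, 4, 10, 2, 0, 5, 3, 7, 8, 9, 1]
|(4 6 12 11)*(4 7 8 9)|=7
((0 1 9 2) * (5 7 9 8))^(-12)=(0 8 7 2 1 5 9)=[8, 5, 1, 3, 4, 9, 6, 2, 7, 0]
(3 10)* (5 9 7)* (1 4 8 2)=(1 4 8 2)(3 10)(5 9 7)=[0, 4, 1, 10, 8, 9, 6, 5, 2, 7, 3]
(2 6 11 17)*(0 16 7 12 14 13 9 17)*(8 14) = (0 16 7 12 8 14 13 9 17 2 6 11) = [16, 1, 6, 3, 4, 5, 11, 12, 14, 17, 10, 0, 8, 9, 13, 15, 7, 2]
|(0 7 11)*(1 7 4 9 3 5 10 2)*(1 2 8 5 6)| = |(0 4 9 3 6 1 7 11)(5 10 8)| = 24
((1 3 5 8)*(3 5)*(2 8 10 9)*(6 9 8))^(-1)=(1 8 10 5)(2 9 6)=[0, 8, 9, 3, 4, 1, 2, 7, 10, 6, 5]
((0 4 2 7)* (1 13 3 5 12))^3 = (0 7 2 4)(1 5 13 12 3) = [7, 5, 4, 1, 0, 13, 6, 2, 8, 9, 10, 11, 3, 12]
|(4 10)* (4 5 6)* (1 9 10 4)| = |(1 9 10 5 6)| = 5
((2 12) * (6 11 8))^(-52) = (12)(6 8 11) = [0, 1, 2, 3, 4, 5, 8, 7, 11, 9, 10, 6, 12]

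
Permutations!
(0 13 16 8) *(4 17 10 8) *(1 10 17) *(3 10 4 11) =(17)(0 13 16 11 3 10 8)(1 4) =[13, 4, 2, 10, 1, 5, 6, 7, 0, 9, 8, 3, 12, 16, 14, 15, 11, 17]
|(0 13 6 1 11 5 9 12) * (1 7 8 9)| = |(0 13 6 7 8 9 12)(1 11 5)| = 21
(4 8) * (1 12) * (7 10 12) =(1 7 10 12)(4 8) =[0, 7, 2, 3, 8, 5, 6, 10, 4, 9, 12, 11, 1]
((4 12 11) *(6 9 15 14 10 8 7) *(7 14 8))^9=(6 15 14 7 9 8 10)=[0, 1, 2, 3, 4, 5, 15, 9, 10, 8, 6, 11, 12, 13, 7, 14]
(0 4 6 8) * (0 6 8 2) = (0 4 8 6 2) = [4, 1, 0, 3, 8, 5, 2, 7, 6]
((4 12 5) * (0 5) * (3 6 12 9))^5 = [6, 1, 2, 4, 0, 12, 9, 7, 8, 5, 10, 11, 3] = (0 6 9 5 12 3 4)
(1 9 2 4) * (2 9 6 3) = (9)(1 6 3 2 4) = [0, 6, 4, 2, 1, 5, 3, 7, 8, 9]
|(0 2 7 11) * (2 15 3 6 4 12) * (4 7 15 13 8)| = 11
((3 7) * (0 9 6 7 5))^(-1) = (0 5 3 7 6 9) = [5, 1, 2, 7, 4, 3, 9, 6, 8, 0]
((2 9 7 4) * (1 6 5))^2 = (1 5 6)(2 7)(4 9) = [0, 5, 7, 3, 9, 6, 1, 2, 8, 4]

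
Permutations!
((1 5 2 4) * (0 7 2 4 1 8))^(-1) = [8, 2, 7, 3, 5, 1, 6, 0, 4] = (0 8 4 5 1 2 7)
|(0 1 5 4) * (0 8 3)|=6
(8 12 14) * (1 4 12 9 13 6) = [0, 4, 2, 3, 12, 5, 1, 7, 9, 13, 10, 11, 14, 6, 8] = (1 4 12 14 8 9 13 6)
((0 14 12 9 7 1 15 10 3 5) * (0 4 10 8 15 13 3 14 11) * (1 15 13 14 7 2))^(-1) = (0 11)(1 2 9 12 14)(3 13 8 15 7 10 4 5) = [11, 2, 9, 13, 5, 3, 6, 10, 15, 12, 4, 0, 14, 8, 1, 7]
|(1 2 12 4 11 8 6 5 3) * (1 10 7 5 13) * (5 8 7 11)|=12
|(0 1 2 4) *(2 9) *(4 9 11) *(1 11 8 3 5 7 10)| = |(0 11 4)(1 8 3 5 7 10)(2 9)| = 6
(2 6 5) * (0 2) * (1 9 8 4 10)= (0 2 6 5)(1 9 8 4 10)= [2, 9, 6, 3, 10, 0, 5, 7, 4, 8, 1]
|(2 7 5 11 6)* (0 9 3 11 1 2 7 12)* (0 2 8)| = 18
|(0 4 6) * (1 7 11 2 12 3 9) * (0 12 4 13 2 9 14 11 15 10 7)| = 33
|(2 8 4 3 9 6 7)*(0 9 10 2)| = 20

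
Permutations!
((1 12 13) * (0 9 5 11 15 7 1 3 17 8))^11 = (0 8 17 3 13 12 1 7 15 11 5 9) = [8, 7, 2, 13, 4, 9, 6, 15, 17, 0, 10, 5, 1, 12, 14, 11, 16, 3]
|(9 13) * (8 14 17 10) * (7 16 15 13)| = 20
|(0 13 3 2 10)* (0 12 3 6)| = |(0 13 6)(2 10 12 3)| = 12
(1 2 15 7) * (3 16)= (1 2 15 7)(3 16)= [0, 2, 15, 16, 4, 5, 6, 1, 8, 9, 10, 11, 12, 13, 14, 7, 3]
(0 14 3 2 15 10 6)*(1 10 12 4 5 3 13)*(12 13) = (0 14 12 4 5 3 2 15 13 1 10 6) = [14, 10, 15, 2, 5, 3, 0, 7, 8, 9, 6, 11, 4, 1, 12, 13]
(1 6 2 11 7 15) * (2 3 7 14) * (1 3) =(1 6)(2 11 14)(3 7 15) =[0, 6, 11, 7, 4, 5, 1, 15, 8, 9, 10, 14, 12, 13, 2, 3]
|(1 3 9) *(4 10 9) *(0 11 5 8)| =|(0 11 5 8)(1 3 4 10 9)| =20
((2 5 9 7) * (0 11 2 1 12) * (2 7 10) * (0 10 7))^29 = [11, 12, 5, 3, 4, 9, 6, 1, 8, 7, 2, 0, 10] = (0 11)(1 12 10 2 5 9 7)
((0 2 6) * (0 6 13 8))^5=(0 2 13 8)=[2, 1, 13, 3, 4, 5, 6, 7, 0, 9, 10, 11, 12, 8]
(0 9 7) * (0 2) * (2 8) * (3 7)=(0 9 3 7 8 2)=[9, 1, 0, 7, 4, 5, 6, 8, 2, 3]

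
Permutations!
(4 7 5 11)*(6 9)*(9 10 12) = [0, 1, 2, 3, 7, 11, 10, 5, 8, 6, 12, 4, 9] = (4 7 5 11)(6 10 12 9)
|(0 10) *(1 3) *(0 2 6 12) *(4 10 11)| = 14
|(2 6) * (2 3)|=3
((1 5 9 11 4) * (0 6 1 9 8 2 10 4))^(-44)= (0 10 1 9 8)(2 6 4 5 11)= [10, 9, 6, 3, 5, 11, 4, 7, 0, 8, 1, 2]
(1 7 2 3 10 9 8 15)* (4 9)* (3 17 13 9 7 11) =[0, 11, 17, 10, 7, 5, 6, 2, 15, 8, 4, 3, 12, 9, 14, 1, 16, 13] =(1 11 3 10 4 7 2 17 13 9 8 15)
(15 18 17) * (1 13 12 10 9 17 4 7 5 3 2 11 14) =(1 13 12 10 9 17 15 18 4 7 5 3 2 11 14) =[0, 13, 11, 2, 7, 3, 6, 5, 8, 17, 9, 14, 10, 12, 1, 18, 16, 15, 4]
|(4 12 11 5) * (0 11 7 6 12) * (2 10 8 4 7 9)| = |(0 11 5 7 6 12 9 2 10 8 4)| = 11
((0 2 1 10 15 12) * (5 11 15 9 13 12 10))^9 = (0 12 13 9 10 15 11 5 1 2) = [12, 2, 0, 3, 4, 1, 6, 7, 8, 10, 15, 5, 13, 9, 14, 11]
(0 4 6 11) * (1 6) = (0 4 1 6 11) = [4, 6, 2, 3, 1, 5, 11, 7, 8, 9, 10, 0]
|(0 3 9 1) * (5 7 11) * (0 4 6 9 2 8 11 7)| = |(0 3 2 8 11 5)(1 4 6 9)| = 12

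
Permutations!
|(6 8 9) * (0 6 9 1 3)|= 5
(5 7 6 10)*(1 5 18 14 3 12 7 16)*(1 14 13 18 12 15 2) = (1 5 16 14 3 15 2)(6 10 12 7)(13 18) = [0, 5, 1, 15, 4, 16, 10, 6, 8, 9, 12, 11, 7, 18, 3, 2, 14, 17, 13]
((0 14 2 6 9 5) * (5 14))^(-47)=(0 5)(2 6 9 14)=[5, 1, 6, 3, 4, 0, 9, 7, 8, 14, 10, 11, 12, 13, 2]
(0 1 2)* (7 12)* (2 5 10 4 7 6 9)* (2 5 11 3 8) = [1, 11, 0, 8, 7, 10, 9, 12, 2, 5, 4, 3, 6] = (0 1 11 3 8 2)(4 7 12 6 9 5 10)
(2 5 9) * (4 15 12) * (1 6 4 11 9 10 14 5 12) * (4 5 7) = (1 6 5 10 14 7 4 15)(2 12 11 9) = [0, 6, 12, 3, 15, 10, 5, 4, 8, 2, 14, 9, 11, 13, 7, 1]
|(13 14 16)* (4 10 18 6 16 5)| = |(4 10 18 6 16 13 14 5)| = 8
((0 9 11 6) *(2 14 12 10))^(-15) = (0 9 11 6)(2 14 12 10) = [9, 1, 14, 3, 4, 5, 0, 7, 8, 11, 2, 6, 10, 13, 12]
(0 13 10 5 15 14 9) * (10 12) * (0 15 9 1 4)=(0 13 12 10 5 9 15 14 1 4)=[13, 4, 2, 3, 0, 9, 6, 7, 8, 15, 5, 11, 10, 12, 1, 14]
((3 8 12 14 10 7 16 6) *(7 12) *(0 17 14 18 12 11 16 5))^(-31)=(0 14 11 6 8 5 17 10 16 3 7)(12 18)=[14, 1, 2, 7, 4, 17, 8, 0, 5, 9, 16, 6, 18, 13, 11, 15, 3, 10, 12]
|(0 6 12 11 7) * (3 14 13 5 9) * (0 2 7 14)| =18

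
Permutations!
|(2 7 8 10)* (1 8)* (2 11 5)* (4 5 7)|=15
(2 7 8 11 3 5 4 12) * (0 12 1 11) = (0 12 2 7 8)(1 11 3 5 4) = [12, 11, 7, 5, 1, 4, 6, 8, 0, 9, 10, 3, 2]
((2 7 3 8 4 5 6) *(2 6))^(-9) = (2 8)(3 5)(4 7) = [0, 1, 8, 5, 7, 3, 6, 4, 2]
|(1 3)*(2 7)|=|(1 3)(2 7)|=2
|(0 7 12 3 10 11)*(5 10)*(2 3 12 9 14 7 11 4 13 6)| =|(0 11)(2 3 5 10 4 13 6)(7 9 14)| =42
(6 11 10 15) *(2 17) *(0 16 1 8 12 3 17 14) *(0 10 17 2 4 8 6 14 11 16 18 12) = (0 18 12 3 2 11 17 4 8)(1 6 16)(10 15 14) = [18, 6, 11, 2, 8, 5, 16, 7, 0, 9, 15, 17, 3, 13, 10, 14, 1, 4, 12]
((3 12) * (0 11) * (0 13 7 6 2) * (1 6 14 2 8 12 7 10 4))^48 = (0 3 1 11 7 6 13 14 8 10 2 12 4) = [3, 11, 12, 1, 0, 5, 13, 6, 10, 9, 2, 7, 4, 14, 8]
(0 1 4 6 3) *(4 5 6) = [1, 5, 2, 0, 4, 6, 3] = (0 1 5 6 3)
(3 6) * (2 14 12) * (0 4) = (0 4)(2 14 12)(3 6) = [4, 1, 14, 6, 0, 5, 3, 7, 8, 9, 10, 11, 2, 13, 12]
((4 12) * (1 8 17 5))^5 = [0, 8, 2, 3, 12, 1, 6, 7, 17, 9, 10, 11, 4, 13, 14, 15, 16, 5] = (1 8 17 5)(4 12)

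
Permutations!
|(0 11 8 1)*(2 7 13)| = 12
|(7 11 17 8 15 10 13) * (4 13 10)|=|(4 13 7 11 17 8 15)|=7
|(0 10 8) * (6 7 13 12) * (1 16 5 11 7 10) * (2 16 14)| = |(0 1 14 2 16 5 11 7 13 12 6 10 8)| = 13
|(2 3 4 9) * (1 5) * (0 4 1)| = 7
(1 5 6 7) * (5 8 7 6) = (1 8 7) = [0, 8, 2, 3, 4, 5, 6, 1, 7]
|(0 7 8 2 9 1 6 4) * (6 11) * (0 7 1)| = |(0 1 11 6 4 7 8 2 9)| = 9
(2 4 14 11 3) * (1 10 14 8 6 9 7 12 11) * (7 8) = [0, 10, 4, 2, 7, 5, 9, 12, 6, 8, 14, 3, 11, 13, 1] = (1 10 14)(2 4 7 12 11 3)(6 9 8)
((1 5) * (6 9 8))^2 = (6 8 9) = [0, 1, 2, 3, 4, 5, 8, 7, 9, 6]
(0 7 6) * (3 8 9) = (0 7 6)(3 8 9) = [7, 1, 2, 8, 4, 5, 0, 6, 9, 3]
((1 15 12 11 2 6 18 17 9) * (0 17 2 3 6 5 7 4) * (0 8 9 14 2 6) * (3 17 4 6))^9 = (0 14 8 5 1 6 12 3 17 4 2 9 7 15 18 11) = [14, 6, 9, 17, 2, 1, 12, 15, 5, 7, 10, 0, 3, 13, 8, 18, 16, 4, 11]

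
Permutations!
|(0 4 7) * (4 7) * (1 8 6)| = 6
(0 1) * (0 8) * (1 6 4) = (0 6 4 1 8) = [6, 8, 2, 3, 1, 5, 4, 7, 0]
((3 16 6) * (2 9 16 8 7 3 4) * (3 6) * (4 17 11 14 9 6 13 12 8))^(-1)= (2 4 3 16 9 14 11 17 6)(7 8 12 13)= [0, 1, 4, 16, 3, 5, 2, 8, 12, 14, 10, 17, 13, 7, 11, 15, 9, 6]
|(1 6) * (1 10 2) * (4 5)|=|(1 6 10 2)(4 5)|=4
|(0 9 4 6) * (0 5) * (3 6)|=6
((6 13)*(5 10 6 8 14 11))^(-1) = (5 11 14 8 13 6 10) = [0, 1, 2, 3, 4, 11, 10, 7, 13, 9, 5, 14, 12, 6, 8]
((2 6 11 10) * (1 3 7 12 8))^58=(1 12 3 8 7)(2 11)(6 10)=[0, 12, 11, 8, 4, 5, 10, 1, 7, 9, 6, 2, 3]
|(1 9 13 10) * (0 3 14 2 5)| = |(0 3 14 2 5)(1 9 13 10)| = 20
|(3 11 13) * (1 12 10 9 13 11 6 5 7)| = 9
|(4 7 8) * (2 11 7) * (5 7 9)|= 7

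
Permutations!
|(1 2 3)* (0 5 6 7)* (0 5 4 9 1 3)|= |(0 4 9 1 2)(5 6 7)|= 15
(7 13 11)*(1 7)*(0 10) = (0 10)(1 7 13 11) = [10, 7, 2, 3, 4, 5, 6, 13, 8, 9, 0, 1, 12, 11]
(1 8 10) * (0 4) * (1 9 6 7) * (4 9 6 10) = [9, 8, 2, 3, 0, 5, 7, 1, 4, 10, 6] = (0 9 10 6 7 1 8 4)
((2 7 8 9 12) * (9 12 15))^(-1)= (2 12 8 7)(9 15)= [0, 1, 12, 3, 4, 5, 6, 2, 7, 15, 10, 11, 8, 13, 14, 9]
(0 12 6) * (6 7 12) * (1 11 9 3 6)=(0 1 11 9 3 6)(7 12)=[1, 11, 2, 6, 4, 5, 0, 12, 8, 3, 10, 9, 7]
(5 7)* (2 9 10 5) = (2 9 10 5 7) = [0, 1, 9, 3, 4, 7, 6, 2, 8, 10, 5]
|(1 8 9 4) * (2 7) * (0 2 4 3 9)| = 6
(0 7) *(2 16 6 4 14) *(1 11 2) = (0 7)(1 11 2 16 6 4 14) = [7, 11, 16, 3, 14, 5, 4, 0, 8, 9, 10, 2, 12, 13, 1, 15, 6]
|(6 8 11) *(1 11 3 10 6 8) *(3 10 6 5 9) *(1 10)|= 15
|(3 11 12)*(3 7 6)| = |(3 11 12 7 6)| = 5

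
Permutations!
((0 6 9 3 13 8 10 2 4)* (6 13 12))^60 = [0, 1, 2, 3, 4, 5, 6, 7, 8, 9, 10, 11, 12, 13] = (13)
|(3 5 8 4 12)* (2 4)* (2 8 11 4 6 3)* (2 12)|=6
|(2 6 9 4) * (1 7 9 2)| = 4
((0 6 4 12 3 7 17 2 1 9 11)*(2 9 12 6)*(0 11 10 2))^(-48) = (17) = [0, 1, 2, 3, 4, 5, 6, 7, 8, 9, 10, 11, 12, 13, 14, 15, 16, 17]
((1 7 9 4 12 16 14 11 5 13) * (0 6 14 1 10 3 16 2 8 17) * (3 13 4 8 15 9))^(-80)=[5, 1, 17, 3, 9, 15, 4, 7, 14, 6, 10, 2, 8, 13, 12, 0, 16, 11]=(0 5 15)(2 17 11)(4 9 6)(8 14 12)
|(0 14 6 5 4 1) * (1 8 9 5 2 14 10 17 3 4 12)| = |(0 10 17 3 4 8 9 5 12 1)(2 14 6)| = 30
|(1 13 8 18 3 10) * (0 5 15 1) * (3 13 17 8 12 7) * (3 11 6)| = |(0 5 15 1 17 8 18 13 12 7 11 6 3 10)| = 14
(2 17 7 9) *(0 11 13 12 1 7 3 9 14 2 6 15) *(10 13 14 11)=(0 10 13 12 1 7 11 14 2 17 3 9 6 15)=[10, 7, 17, 9, 4, 5, 15, 11, 8, 6, 13, 14, 1, 12, 2, 0, 16, 3]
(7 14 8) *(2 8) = (2 8 7 14) = [0, 1, 8, 3, 4, 5, 6, 14, 7, 9, 10, 11, 12, 13, 2]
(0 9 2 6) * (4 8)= (0 9 2 6)(4 8)= [9, 1, 6, 3, 8, 5, 0, 7, 4, 2]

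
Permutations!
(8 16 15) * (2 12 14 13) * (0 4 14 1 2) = (0 4 14 13)(1 2 12)(8 16 15) = [4, 2, 12, 3, 14, 5, 6, 7, 16, 9, 10, 11, 1, 0, 13, 8, 15]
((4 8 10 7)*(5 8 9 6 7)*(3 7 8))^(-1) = (3 5 10 8 6 9 4 7) = [0, 1, 2, 5, 7, 10, 9, 3, 6, 4, 8]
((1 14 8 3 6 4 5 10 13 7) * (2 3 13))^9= [0, 7, 4, 5, 2, 3, 10, 13, 14, 9, 6, 11, 12, 8, 1]= (1 7 13 8 14)(2 4)(3 5)(6 10)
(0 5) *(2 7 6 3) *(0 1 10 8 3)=(0 5 1 10 8 3 2 7 6)=[5, 10, 7, 2, 4, 1, 0, 6, 3, 9, 8]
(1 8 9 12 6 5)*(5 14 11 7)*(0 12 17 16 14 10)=[12, 8, 2, 3, 4, 1, 10, 5, 9, 17, 0, 7, 6, 13, 11, 15, 14, 16]=(0 12 6 10)(1 8 9 17 16 14 11 7 5)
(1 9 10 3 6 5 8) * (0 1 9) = (0 1)(3 6 5 8 9 10) = [1, 0, 2, 6, 4, 8, 5, 7, 9, 10, 3]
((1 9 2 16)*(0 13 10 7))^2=(0 10)(1 2)(7 13)(9 16)=[10, 2, 1, 3, 4, 5, 6, 13, 8, 16, 0, 11, 12, 7, 14, 15, 9]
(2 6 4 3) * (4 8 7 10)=(2 6 8 7 10 4 3)=[0, 1, 6, 2, 3, 5, 8, 10, 7, 9, 4]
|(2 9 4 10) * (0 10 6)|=|(0 10 2 9 4 6)|=6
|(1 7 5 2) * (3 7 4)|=|(1 4 3 7 5 2)|=6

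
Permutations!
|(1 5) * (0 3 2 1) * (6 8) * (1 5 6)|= |(0 3 2 5)(1 6 8)|= 12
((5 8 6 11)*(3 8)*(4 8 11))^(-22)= (3 5 11)(4 6 8)= [0, 1, 2, 5, 6, 11, 8, 7, 4, 9, 10, 3]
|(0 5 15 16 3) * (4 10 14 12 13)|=|(0 5 15 16 3)(4 10 14 12 13)|=5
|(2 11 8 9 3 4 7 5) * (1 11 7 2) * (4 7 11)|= |(1 4 2 11 8 9 3 7 5)|= 9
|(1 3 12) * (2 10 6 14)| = 12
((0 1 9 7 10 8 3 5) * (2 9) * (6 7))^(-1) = (0 5 3 8 10 7 6 9 2 1) = [5, 0, 1, 8, 4, 3, 9, 6, 10, 2, 7]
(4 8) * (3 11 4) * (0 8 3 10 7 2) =(0 8 10 7 2)(3 11 4) =[8, 1, 0, 11, 3, 5, 6, 2, 10, 9, 7, 4]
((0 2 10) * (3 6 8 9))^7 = [2, 1, 10, 9, 4, 5, 3, 7, 6, 8, 0] = (0 2 10)(3 9 8 6)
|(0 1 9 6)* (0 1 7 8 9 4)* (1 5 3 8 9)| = |(0 7 9 6 5 3 8 1 4)| = 9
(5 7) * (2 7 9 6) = (2 7 5 9 6) = [0, 1, 7, 3, 4, 9, 2, 5, 8, 6]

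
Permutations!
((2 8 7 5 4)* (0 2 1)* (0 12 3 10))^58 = (0 3 1 5 8)(2 10 12 4 7) = [3, 5, 10, 1, 7, 8, 6, 2, 0, 9, 12, 11, 4]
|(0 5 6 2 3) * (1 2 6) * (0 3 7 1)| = |(0 5)(1 2 7)| = 6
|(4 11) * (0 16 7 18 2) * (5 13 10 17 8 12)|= |(0 16 7 18 2)(4 11)(5 13 10 17 8 12)|= 30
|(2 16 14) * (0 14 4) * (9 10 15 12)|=|(0 14 2 16 4)(9 10 15 12)|=20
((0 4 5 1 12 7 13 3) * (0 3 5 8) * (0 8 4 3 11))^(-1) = [11, 5, 2, 0, 4, 13, 6, 12, 8, 9, 10, 3, 1, 7] = (0 11 3)(1 5 13 7 12)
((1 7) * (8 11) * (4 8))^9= (11)(1 7)= [0, 7, 2, 3, 4, 5, 6, 1, 8, 9, 10, 11]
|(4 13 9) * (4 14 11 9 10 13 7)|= 6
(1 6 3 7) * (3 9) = [0, 6, 2, 7, 4, 5, 9, 1, 8, 3] = (1 6 9 3 7)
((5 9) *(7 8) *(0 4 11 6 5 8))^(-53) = (0 6 8 4 5 7 11 9) = [6, 1, 2, 3, 5, 7, 8, 11, 4, 0, 10, 9]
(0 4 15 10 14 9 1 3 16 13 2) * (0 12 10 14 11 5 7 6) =(0 4 15 14 9 1 3 16 13 2 12 10 11 5 7 6) =[4, 3, 12, 16, 15, 7, 0, 6, 8, 1, 11, 5, 10, 2, 9, 14, 13]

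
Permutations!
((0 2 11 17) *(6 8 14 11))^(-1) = [17, 1, 0, 3, 4, 5, 2, 7, 6, 9, 10, 14, 12, 13, 8, 15, 16, 11] = (0 17 11 14 8 6 2)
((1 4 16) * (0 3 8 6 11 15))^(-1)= (0 15 11 6 8 3)(1 16 4)= [15, 16, 2, 0, 1, 5, 8, 7, 3, 9, 10, 6, 12, 13, 14, 11, 4]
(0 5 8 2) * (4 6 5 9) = (0 9 4 6 5 8 2) = [9, 1, 0, 3, 6, 8, 5, 7, 2, 4]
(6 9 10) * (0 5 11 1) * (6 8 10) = (0 5 11 1)(6 9)(8 10) = [5, 0, 2, 3, 4, 11, 9, 7, 10, 6, 8, 1]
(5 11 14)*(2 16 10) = [0, 1, 16, 3, 4, 11, 6, 7, 8, 9, 2, 14, 12, 13, 5, 15, 10] = (2 16 10)(5 11 14)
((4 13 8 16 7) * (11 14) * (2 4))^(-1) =(2 7 16 8 13 4)(11 14) =[0, 1, 7, 3, 2, 5, 6, 16, 13, 9, 10, 14, 12, 4, 11, 15, 8]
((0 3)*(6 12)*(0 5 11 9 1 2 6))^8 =(0 12 6 2 1 9 11 5 3) =[12, 9, 1, 0, 4, 3, 2, 7, 8, 11, 10, 5, 6]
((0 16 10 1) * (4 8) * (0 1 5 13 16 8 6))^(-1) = (0 6 4 8)(5 10 16 13) = [6, 1, 2, 3, 8, 10, 4, 7, 0, 9, 16, 11, 12, 5, 14, 15, 13]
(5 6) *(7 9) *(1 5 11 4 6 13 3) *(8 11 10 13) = (1 5 8 11 4 6 10 13 3)(7 9) = [0, 5, 2, 1, 6, 8, 10, 9, 11, 7, 13, 4, 12, 3]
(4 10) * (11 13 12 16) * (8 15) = (4 10)(8 15)(11 13 12 16) = [0, 1, 2, 3, 10, 5, 6, 7, 15, 9, 4, 13, 16, 12, 14, 8, 11]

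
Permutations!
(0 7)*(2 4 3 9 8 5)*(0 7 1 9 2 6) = (0 1 9 8 5 6)(2 4 3) = [1, 9, 4, 2, 3, 6, 0, 7, 5, 8]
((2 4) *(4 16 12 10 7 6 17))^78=(2 17 7 12)(4 6 10 16)=[0, 1, 17, 3, 6, 5, 10, 12, 8, 9, 16, 11, 2, 13, 14, 15, 4, 7]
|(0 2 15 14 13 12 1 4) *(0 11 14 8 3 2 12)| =28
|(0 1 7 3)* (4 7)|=5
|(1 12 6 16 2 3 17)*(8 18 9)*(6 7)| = |(1 12 7 6 16 2 3 17)(8 18 9)| = 24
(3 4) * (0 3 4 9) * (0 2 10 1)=[3, 0, 10, 9, 4, 5, 6, 7, 8, 2, 1]=(0 3 9 2 10 1)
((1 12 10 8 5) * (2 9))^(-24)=(1 12 10 8 5)=[0, 12, 2, 3, 4, 1, 6, 7, 5, 9, 8, 11, 10]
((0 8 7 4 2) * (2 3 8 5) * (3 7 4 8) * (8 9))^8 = (9)(0 2 5) = [2, 1, 5, 3, 4, 0, 6, 7, 8, 9]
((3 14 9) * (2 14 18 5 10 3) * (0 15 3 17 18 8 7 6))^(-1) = (0 6 7 8 3 15)(2 9 14)(5 18 17 10) = [6, 1, 9, 15, 4, 18, 7, 8, 3, 14, 5, 11, 12, 13, 2, 0, 16, 10, 17]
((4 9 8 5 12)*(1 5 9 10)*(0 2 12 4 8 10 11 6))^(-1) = [6, 10, 0, 3, 5, 1, 11, 7, 12, 8, 9, 4, 2] = (0 6 11 4 5 1 10 9 8 12 2)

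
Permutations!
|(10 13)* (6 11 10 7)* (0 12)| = 10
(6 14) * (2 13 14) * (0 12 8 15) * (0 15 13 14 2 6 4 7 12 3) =(15)(0 3)(2 14 4 7 12 8 13) =[3, 1, 14, 0, 7, 5, 6, 12, 13, 9, 10, 11, 8, 2, 4, 15]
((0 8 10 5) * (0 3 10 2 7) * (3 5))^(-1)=(0 7 2 8)(3 10)=[7, 1, 8, 10, 4, 5, 6, 2, 0, 9, 3]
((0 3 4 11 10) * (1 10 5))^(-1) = (0 10 1 5 11 4 3) = [10, 5, 2, 0, 3, 11, 6, 7, 8, 9, 1, 4]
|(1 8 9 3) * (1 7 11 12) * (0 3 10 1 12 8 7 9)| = |(12)(0 3 9 10 1 7 11 8)| = 8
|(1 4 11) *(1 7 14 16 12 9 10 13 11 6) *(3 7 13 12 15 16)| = 6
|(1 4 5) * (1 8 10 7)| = 6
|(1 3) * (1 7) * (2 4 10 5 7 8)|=|(1 3 8 2 4 10 5 7)|=8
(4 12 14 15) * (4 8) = [0, 1, 2, 3, 12, 5, 6, 7, 4, 9, 10, 11, 14, 13, 15, 8] = (4 12 14 15 8)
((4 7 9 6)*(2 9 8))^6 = [0, 1, 2, 3, 4, 5, 6, 7, 8, 9] = (9)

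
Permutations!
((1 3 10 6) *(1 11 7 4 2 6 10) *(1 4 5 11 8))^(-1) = (1 8 6 2 4 3)(5 7 11) = [0, 8, 4, 1, 3, 7, 2, 11, 6, 9, 10, 5]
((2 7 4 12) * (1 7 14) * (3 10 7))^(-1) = (1 14 2 12 4 7 10 3) = [0, 14, 12, 1, 7, 5, 6, 10, 8, 9, 3, 11, 4, 13, 2]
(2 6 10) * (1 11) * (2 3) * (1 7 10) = [0, 11, 6, 2, 4, 5, 1, 10, 8, 9, 3, 7] = (1 11 7 10 3 2 6)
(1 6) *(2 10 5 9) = (1 6)(2 10 5 9) = [0, 6, 10, 3, 4, 9, 1, 7, 8, 2, 5]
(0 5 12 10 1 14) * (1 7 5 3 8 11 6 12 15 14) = [3, 1, 2, 8, 4, 15, 12, 5, 11, 9, 7, 6, 10, 13, 0, 14] = (0 3 8 11 6 12 10 7 5 15 14)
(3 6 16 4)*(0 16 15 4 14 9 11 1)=(0 16 14 9 11 1)(3 6 15 4)=[16, 0, 2, 6, 3, 5, 15, 7, 8, 11, 10, 1, 12, 13, 9, 4, 14]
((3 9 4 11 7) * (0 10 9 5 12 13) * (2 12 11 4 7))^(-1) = (0 13 12 2 11 5 3 7 9 10) = [13, 1, 11, 7, 4, 3, 6, 9, 8, 10, 0, 5, 2, 12]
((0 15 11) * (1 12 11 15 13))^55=(15)=[0, 1, 2, 3, 4, 5, 6, 7, 8, 9, 10, 11, 12, 13, 14, 15]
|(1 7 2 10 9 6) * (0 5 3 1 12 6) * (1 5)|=6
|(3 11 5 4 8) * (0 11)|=6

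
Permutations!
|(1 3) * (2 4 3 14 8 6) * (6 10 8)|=|(1 14 6 2 4 3)(8 10)|=6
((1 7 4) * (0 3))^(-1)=[3, 4, 2, 0, 7, 5, 6, 1]=(0 3)(1 4 7)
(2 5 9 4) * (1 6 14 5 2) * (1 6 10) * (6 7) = (1 10)(4 7 6 14 5 9) = [0, 10, 2, 3, 7, 9, 14, 6, 8, 4, 1, 11, 12, 13, 5]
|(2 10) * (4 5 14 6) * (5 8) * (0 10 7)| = |(0 10 2 7)(4 8 5 14 6)| = 20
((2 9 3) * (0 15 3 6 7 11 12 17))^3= (0 2 7 17 3 6 12 15 9 11)= [2, 1, 7, 6, 4, 5, 12, 17, 8, 11, 10, 0, 15, 13, 14, 9, 16, 3]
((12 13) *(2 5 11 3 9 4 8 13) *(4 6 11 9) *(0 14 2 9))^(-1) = (0 5 2 14)(3 11 6 9 12 13 8 4) = [5, 1, 14, 11, 3, 2, 9, 7, 4, 12, 10, 6, 13, 8, 0]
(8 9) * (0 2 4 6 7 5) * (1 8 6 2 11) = (0 11 1 8 9 6 7 5)(2 4) = [11, 8, 4, 3, 2, 0, 7, 5, 9, 6, 10, 1]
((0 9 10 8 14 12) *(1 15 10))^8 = (15) = [0, 1, 2, 3, 4, 5, 6, 7, 8, 9, 10, 11, 12, 13, 14, 15]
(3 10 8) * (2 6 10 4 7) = [0, 1, 6, 4, 7, 5, 10, 2, 3, 9, 8] = (2 6 10 8 3 4 7)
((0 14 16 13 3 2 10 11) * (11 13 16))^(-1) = (16)(0 11 14)(2 3 13 10) = [11, 1, 3, 13, 4, 5, 6, 7, 8, 9, 2, 14, 12, 10, 0, 15, 16]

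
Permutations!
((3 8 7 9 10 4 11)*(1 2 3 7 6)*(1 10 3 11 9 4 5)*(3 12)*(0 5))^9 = (0 3 7 5 8 4 1 6 9 2 10 12 11) = [3, 6, 10, 7, 1, 8, 9, 5, 4, 2, 12, 0, 11]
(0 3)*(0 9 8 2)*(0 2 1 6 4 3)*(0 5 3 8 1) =(0 5 3 9 1 6 4 8) =[5, 6, 2, 9, 8, 3, 4, 7, 0, 1]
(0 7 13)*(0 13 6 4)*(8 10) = [7, 1, 2, 3, 0, 5, 4, 6, 10, 9, 8, 11, 12, 13] = (13)(0 7 6 4)(8 10)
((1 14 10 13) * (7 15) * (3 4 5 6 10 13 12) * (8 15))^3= (15)(3 6)(4 10)(5 12)= [0, 1, 2, 6, 10, 12, 3, 7, 8, 9, 4, 11, 5, 13, 14, 15]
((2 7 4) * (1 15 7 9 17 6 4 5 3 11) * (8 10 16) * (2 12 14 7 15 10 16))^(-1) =(1 11 3 5 7 14 12 4 6 17 9 2 10)(8 16) =[0, 11, 10, 5, 6, 7, 17, 14, 16, 2, 1, 3, 4, 13, 12, 15, 8, 9]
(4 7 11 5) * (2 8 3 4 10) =[0, 1, 8, 4, 7, 10, 6, 11, 3, 9, 2, 5] =(2 8 3 4 7 11 5 10)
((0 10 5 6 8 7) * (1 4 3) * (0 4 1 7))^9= (0 8 6 5 10)= [8, 1, 2, 3, 4, 10, 5, 7, 6, 9, 0]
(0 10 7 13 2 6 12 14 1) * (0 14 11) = (0 10 7 13 2 6 12 11)(1 14) = [10, 14, 6, 3, 4, 5, 12, 13, 8, 9, 7, 0, 11, 2, 1]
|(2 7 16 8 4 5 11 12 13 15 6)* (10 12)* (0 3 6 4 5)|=|(0 3 6 2 7 16 8 5 11 10 12 13 15 4)|=14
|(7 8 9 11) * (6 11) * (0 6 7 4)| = |(0 6 11 4)(7 8 9)| = 12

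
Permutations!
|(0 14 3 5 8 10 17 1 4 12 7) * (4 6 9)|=|(0 14 3 5 8 10 17 1 6 9 4 12 7)|=13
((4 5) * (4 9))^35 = (4 9 5) = [0, 1, 2, 3, 9, 4, 6, 7, 8, 5]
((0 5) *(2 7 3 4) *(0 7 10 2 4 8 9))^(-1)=[9, 1, 10, 7, 4, 0, 6, 5, 3, 8, 2]=(0 9 8 3 7 5)(2 10)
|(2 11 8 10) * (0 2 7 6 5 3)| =9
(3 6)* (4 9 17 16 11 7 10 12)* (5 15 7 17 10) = (3 6)(4 9 10 12)(5 15 7)(11 17 16) = [0, 1, 2, 6, 9, 15, 3, 5, 8, 10, 12, 17, 4, 13, 14, 7, 11, 16]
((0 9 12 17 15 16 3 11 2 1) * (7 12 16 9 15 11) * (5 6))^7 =(0 17 16 1 12 9 2 7 15 11 3)(5 6) =[17, 12, 7, 0, 4, 6, 5, 15, 8, 2, 10, 3, 9, 13, 14, 11, 1, 16]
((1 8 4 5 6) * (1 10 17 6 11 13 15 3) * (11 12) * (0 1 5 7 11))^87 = [12, 0, 2, 15, 8, 3, 6, 4, 1, 9, 10, 7, 5, 11, 14, 13, 16, 17] = (17)(0 12 5 3 15 13 11 7 4 8 1)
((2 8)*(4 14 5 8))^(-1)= (2 8 5 14 4)= [0, 1, 8, 3, 2, 14, 6, 7, 5, 9, 10, 11, 12, 13, 4]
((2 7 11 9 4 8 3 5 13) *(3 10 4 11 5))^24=(13)=[0, 1, 2, 3, 4, 5, 6, 7, 8, 9, 10, 11, 12, 13]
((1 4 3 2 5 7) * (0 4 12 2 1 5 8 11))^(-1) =(0 11 8 2 12 1 3 4)(5 7) =[11, 3, 12, 4, 0, 7, 6, 5, 2, 9, 10, 8, 1]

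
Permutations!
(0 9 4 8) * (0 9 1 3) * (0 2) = (0 1 3 2)(4 8 9) = [1, 3, 0, 2, 8, 5, 6, 7, 9, 4]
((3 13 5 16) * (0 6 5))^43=[6, 1, 2, 13, 4, 16, 5, 7, 8, 9, 10, 11, 12, 0, 14, 15, 3]=(0 6 5 16 3 13)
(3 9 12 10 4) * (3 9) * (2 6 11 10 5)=[0, 1, 6, 3, 9, 2, 11, 7, 8, 12, 4, 10, 5]=(2 6 11 10 4 9 12 5)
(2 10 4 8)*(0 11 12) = (0 11 12)(2 10 4 8) = [11, 1, 10, 3, 8, 5, 6, 7, 2, 9, 4, 12, 0]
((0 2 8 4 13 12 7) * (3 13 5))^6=[13, 1, 12, 8, 0, 2, 6, 3, 7, 9, 10, 11, 5, 4]=(0 13 4)(2 12 5)(3 8 7)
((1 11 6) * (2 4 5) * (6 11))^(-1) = (11)(1 6)(2 5 4) = [0, 6, 5, 3, 2, 4, 1, 7, 8, 9, 10, 11]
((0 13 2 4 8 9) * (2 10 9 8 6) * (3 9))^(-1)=(0 9 3 10 13)(2 6 4)=[9, 1, 6, 10, 2, 5, 4, 7, 8, 3, 13, 11, 12, 0]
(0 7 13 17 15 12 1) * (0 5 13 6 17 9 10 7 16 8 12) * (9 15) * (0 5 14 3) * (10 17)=(0 16 8 12 1 14 3)(5 13 15)(6 10 7)(9 17)=[16, 14, 2, 0, 4, 13, 10, 6, 12, 17, 7, 11, 1, 15, 3, 5, 8, 9]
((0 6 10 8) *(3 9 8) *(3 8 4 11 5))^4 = (3 5 11 4 9) = [0, 1, 2, 5, 9, 11, 6, 7, 8, 3, 10, 4]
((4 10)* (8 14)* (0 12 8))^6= (0 8)(12 14)= [8, 1, 2, 3, 4, 5, 6, 7, 0, 9, 10, 11, 14, 13, 12]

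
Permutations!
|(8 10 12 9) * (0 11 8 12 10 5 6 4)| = 6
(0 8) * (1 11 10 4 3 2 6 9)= (0 8)(1 11 10 4 3 2 6 9)= [8, 11, 6, 2, 3, 5, 9, 7, 0, 1, 4, 10]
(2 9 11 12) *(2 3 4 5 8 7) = (2 9 11 12 3 4 5 8 7) = [0, 1, 9, 4, 5, 8, 6, 2, 7, 11, 10, 12, 3]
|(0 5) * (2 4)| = |(0 5)(2 4)| = 2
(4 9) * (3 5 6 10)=(3 5 6 10)(4 9)=[0, 1, 2, 5, 9, 6, 10, 7, 8, 4, 3]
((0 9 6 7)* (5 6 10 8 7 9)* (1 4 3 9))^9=(0 7 8 10 9 3 4 1 6 5)=[7, 6, 2, 4, 1, 0, 5, 8, 10, 3, 9]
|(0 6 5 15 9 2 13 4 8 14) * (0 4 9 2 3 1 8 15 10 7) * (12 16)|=90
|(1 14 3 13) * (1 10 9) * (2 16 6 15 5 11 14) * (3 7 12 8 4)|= 16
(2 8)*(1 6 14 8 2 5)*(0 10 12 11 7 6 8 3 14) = [10, 8, 2, 14, 4, 1, 0, 6, 5, 9, 12, 7, 11, 13, 3] = (0 10 12 11 7 6)(1 8 5)(3 14)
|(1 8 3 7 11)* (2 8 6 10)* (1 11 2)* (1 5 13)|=|(1 6 10 5 13)(2 8 3 7)|=20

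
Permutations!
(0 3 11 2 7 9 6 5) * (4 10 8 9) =(0 3 11 2 7 4 10 8 9 6 5) =[3, 1, 7, 11, 10, 0, 5, 4, 9, 6, 8, 2]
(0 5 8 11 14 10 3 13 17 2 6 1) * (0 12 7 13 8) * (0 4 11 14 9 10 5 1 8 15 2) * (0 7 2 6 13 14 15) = (0 1 12 2 13 17 7 14 5 4 11 9 10 3)(6 8 15) = [1, 12, 13, 0, 11, 4, 8, 14, 15, 10, 3, 9, 2, 17, 5, 6, 16, 7]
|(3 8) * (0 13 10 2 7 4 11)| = 14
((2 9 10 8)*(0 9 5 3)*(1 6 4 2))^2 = (0 10 1 4 5)(2 3 9 8 6) = [10, 4, 3, 9, 5, 0, 2, 7, 6, 8, 1]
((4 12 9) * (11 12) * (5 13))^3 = (4 9 12 11)(5 13) = [0, 1, 2, 3, 9, 13, 6, 7, 8, 12, 10, 4, 11, 5]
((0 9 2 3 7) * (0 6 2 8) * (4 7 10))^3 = (2 4)(3 7)(6 10) = [0, 1, 4, 7, 2, 5, 10, 3, 8, 9, 6]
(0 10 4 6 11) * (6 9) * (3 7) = (0 10 4 9 6 11)(3 7) = [10, 1, 2, 7, 9, 5, 11, 3, 8, 6, 4, 0]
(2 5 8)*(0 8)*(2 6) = [8, 1, 5, 3, 4, 0, 2, 7, 6] = (0 8 6 2 5)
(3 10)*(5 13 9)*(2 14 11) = (2 14 11)(3 10)(5 13 9) = [0, 1, 14, 10, 4, 13, 6, 7, 8, 5, 3, 2, 12, 9, 11]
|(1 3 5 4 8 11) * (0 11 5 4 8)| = |(0 11 1 3 4)(5 8)| = 10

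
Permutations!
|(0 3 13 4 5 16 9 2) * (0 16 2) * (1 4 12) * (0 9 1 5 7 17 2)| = 30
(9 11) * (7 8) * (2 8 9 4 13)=(2 8 7 9 11 4 13)=[0, 1, 8, 3, 13, 5, 6, 9, 7, 11, 10, 4, 12, 2]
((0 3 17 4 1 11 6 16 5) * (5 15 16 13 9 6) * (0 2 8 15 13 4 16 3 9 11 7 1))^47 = (0 4 6 9)(1 7)(2 15 17 13 5 8 3 16 11) = [4, 7, 15, 16, 6, 8, 9, 1, 3, 0, 10, 2, 12, 5, 14, 17, 11, 13]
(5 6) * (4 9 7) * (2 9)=(2 9 7 4)(5 6)=[0, 1, 9, 3, 2, 6, 5, 4, 8, 7]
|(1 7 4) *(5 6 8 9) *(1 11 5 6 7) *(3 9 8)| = 12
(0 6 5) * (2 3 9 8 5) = (0 6 2 3 9 8 5) = [6, 1, 3, 9, 4, 0, 2, 7, 5, 8]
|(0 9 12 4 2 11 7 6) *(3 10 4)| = 10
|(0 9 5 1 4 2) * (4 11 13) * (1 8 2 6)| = |(0 9 5 8 2)(1 11 13 4 6)| = 5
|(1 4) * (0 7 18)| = |(0 7 18)(1 4)| = 6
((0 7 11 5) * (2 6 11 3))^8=(0 7 3 2 6 11 5)=[7, 1, 6, 2, 4, 0, 11, 3, 8, 9, 10, 5]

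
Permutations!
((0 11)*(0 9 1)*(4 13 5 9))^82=(0 9 13 11 1 5 4)=[9, 5, 2, 3, 0, 4, 6, 7, 8, 13, 10, 1, 12, 11]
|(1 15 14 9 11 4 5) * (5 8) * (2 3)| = |(1 15 14 9 11 4 8 5)(2 3)| = 8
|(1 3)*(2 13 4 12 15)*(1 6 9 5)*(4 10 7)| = 35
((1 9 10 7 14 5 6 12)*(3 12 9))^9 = (5 10)(6 7)(9 14) = [0, 1, 2, 3, 4, 10, 7, 6, 8, 14, 5, 11, 12, 13, 9]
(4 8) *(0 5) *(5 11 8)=[11, 1, 2, 3, 5, 0, 6, 7, 4, 9, 10, 8]=(0 11 8 4 5)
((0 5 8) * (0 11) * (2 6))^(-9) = [11, 1, 6, 3, 4, 0, 2, 7, 5, 9, 10, 8] = (0 11 8 5)(2 6)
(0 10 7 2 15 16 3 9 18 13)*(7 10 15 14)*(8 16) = (0 15 8 16 3 9 18 13)(2 14 7) = [15, 1, 14, 9, 4, 5, 6, 2, 16, 18, 10, 11, 12, 0, 7, 8, 3, 17, 13]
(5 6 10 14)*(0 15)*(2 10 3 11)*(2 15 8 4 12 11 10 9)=(0 8 4 12 11 15)(2 9)(3 10 14 5 6)=[8, 1, 9, 10, 12, 6, 3, 7, 4, 2, 14, 15, 11, 13, 5, 0]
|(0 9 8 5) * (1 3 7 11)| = 4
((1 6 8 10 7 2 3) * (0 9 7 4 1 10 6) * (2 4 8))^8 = (0 4 9 1 7)(2 8 3 6 10) = [4, 7, 8, 6, 9, 5, 10, 0, 3, 1, 2]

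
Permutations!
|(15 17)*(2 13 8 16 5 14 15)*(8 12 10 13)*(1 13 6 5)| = 12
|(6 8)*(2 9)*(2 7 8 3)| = 6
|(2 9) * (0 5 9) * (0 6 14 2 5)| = 6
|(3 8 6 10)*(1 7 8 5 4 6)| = |(1 7 8)(3 5 4 6 10)| = 15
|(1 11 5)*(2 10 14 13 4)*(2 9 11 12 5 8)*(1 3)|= |(1 12 5 3)(2 10 14 13 4 9 11 8)|= 8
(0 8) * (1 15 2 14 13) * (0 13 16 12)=(0 8 13 1 15 2 14 16 12)=[8, 15, 14, 3, 4, 5, 6, 7, 13, 9, 10, 11, 0, 1, 16, 2, 12]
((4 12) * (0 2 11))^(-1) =(0 11 2)(4 12) =[11, 1, 0, 3, 12, 5, 6, 7, 8, 9, 10, 2, 4]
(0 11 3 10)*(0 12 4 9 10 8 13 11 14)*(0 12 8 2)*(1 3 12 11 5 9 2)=(0 14 11 12 4 2)(1 3)(5 9 10 8 13)=[14, 3, 0, 1, 2, 9, 6, 7, 13, 10, 8, 12, 4, 5, 11]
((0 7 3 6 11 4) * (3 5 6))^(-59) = (0 7 5 6 11 4) = [7, 1, 2, 3, 0, 6, 11, 5, 8, 9, 10, 4]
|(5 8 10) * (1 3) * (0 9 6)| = |(0 9 6)(1 3)(5 8 10)| = 6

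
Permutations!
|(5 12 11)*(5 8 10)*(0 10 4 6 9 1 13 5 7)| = |(0 10 7)(1 13 5 12 11 8 4 6 9)| = 9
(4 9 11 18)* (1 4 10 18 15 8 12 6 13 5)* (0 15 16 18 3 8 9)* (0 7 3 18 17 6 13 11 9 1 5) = (0 15 1 4 7 3 8 12 13)(6 11 16 17)(10 18) = [15, 4, 2, 8, 7, 5, 11, 3, 12, 9, 18, 16, 13, 0, 14, 1, 17, 6, 10]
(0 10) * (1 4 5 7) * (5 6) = [10, 4, 2, 3, 6, 7, 5, 1, 8, 9, 0] = (0 10)(1 4 6 5 7)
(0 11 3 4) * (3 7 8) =(0 11 7 8 3 4) =[11, 1, 2, 4, 0, 5, 6, 8, 3, 9, 10, 7]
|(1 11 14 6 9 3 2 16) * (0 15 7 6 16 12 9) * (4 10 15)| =12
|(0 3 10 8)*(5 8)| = 5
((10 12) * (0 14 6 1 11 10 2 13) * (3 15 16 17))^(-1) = [13, 6, 12, 17, 4, 5, 14, 7, 8, 9, 11, 1, 10, 2, 0, 3, 15, 16] = (0 13 2 12 10 11 1 6 14)(3 17 16 15)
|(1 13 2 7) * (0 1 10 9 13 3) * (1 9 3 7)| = |(0 9 13 2 1 7 10 3)| = 8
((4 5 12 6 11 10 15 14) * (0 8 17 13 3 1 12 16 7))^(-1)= [7, 3, 2, 13, 14, 4, 12, 16, 0, 9, 11, 6, 1, 17, 15, 10, 5, 8]= (0 7 16 5 4 14 15 10 11 6 12 1 3 13 17 8)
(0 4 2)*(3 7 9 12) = (0 4 2)(3 7 9 12) = [4, 1, 0, 7, 2, 5, 6, 9, 8, 12, 10, 11, 3]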